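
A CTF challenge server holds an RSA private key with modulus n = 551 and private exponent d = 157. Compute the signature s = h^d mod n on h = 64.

h^2 ≡ 64^2 = 4096 ≡ 239
h^4 ≡ 239^2 = 57121 ≡ 368
h^8 ≡ 368^2 = 135424 ≡ 429
h^16 ≡ 429^2 = 184041 ≡ 7
h^32 ≡ 7^2 = 49
h^64 ≡ 49^2 = 2401 ≡ 197
h^128 ≡ 197^2 = 38809 ≡ 239
157 = 128 + 16 + 8 + 4 + 1, so h^157 ≡ 239·7·429·368·64 ≡ 216 (mod 551)

216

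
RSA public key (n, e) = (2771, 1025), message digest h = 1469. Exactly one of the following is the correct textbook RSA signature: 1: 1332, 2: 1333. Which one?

Candidate 1: 1332^2 = 1774224 ≡ 784; 1332^4 ≡ 784^2 = 614656 ≡ 2265; 1332^8 ≡ 2265^2 = 5130225 ≡ 1104; 1332^16 ≡ 1104^2 = 1218816 ≡ 2347; 1332^32 ≡ 2347^2 = 5508409 ≡ 2432; 1332^64 ≡ 2432^2 = 5914624 ≡ 1310; 1332^128 ≡ 1310^2 = 1716100 ≡ 851; 1332^256 ≡ 851^2 = 724201 ≡ 970; 1332^512 ≡ 970^2 = 940900 ≡ 1531; 1332^1024 ≡ 1531^2 = 2343961 ≡ 2466; 1025 = 1024 + 1, so 1332^1025 ≡ 2466·1332 ≡ 1077 (mod 2771)
Candidate 2: 1333^2 = 1776889 ≡ 678; 1333^4 ≡ 678^2 = 459684 ≡ 2469; 1333^8 ≡ 2469^2 = 6095961 ≡ 2532; 1333^16 ≡ 2532^2 = 6411024 ≡ 1701; 1333^32 ≡ 1701^2 = 2893401 ≡ 477; 1333^64 ≡ 477^2 = 227529 ≡ 307; 1333^128 ≡ 307^2 = 94249 ≡ 35; 1333^256 ≡ 35^2 = 1225; 1333^512 ≡ 1225^2 = 1500625 ≡ 1514; 1333^1024 ≡ 1514^2 = 2292196 ≡ 579; 1025 = 1024 + 1, so 1333^1025 ≡ 579·1333 ≡ 1469 (mod 2771)
  → matches h = 1469

2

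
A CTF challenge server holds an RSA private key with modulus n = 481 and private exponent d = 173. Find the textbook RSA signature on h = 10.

Squares mod 481: h^1≡10, h^2≡100, h^4≡380, h^8≡100, h^16≡380, h^32≡100, h^64≡380, h^128≡100
173 = 128 + 32 + 8 + 4 + 1, so h^173 ≡ 100·100·100·380·10 ≡ 433 (mod 481)

433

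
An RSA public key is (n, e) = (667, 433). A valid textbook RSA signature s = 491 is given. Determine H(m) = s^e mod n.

s^2 ≡ 491^2 = 241081 ≡ 294
s^4 ≡ 294^2 = 86436 ≡ 393
s^8 ≡ 393^2 = 154449 ≡ 372
s^16 ≡ 372^2 = 138384 ≡ 315
s^32 ≡ 315^2 = 99225 ≡ 509
s^64 ≡ 509^2 = 259081 ≡ 285
s^128 ≡ 285^2 = 81225 ≡ 518
s^256 ≡ 518^2 = 268324 ≡ 190
433 = 256 + 128 + 32 + 16 + 1, so s^433 ≡ 190·518·509·315·491 ≡ 508 (mod 667)

508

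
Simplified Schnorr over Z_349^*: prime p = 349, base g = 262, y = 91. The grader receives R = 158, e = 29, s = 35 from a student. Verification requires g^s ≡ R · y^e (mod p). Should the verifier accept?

g^s mod p:
262^2 = 68644 ≡ 240
262^4 ≡ 240^2 = 57600 ≡ 15
262^8 ≡ 15^2 = 225
262^16 ≡ 225^2 = 50625 ≡ 20
262^32 ≡ 20^2 = 400 ≡ 51
35 = 32 + 2 + 1, so 262^35 ≡ 51·240·262 ≡ 268 (mod 349)
R · y^e mod p:
91^2 = 8281 ≡ 254
91^4 ≡ 254^2 = 64516 ≡ 300
91^8 ≡ 300^2 = 90000 ≡ 307
91^16 ≡ 307^2 = 94249 ≡ 19
29 = 16 + 8 + 4 + 1, so 91^29 ≡ 19·307·300·91 ≡ 227 (mod 349)
158·227 = 35866 ≡ 268 (mod 349)
268 ≡ 268 (mod 349); signature holds.

accept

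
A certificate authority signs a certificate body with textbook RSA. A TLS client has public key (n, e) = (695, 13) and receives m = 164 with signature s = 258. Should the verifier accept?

reject

s^13 mod 695 = 68
s^13 mod 695 = 68, but m = 164.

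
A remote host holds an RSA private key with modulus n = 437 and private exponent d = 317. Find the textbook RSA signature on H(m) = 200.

261

(H(m))^2 ≡ 200^2 = 40000 ≡ 233
(H(m))^4 ≡ 233^2 = 54289 ≡ 101
(H(m))^8 ≡ 101^2 = 10201 ≡ 150
(H(m))^16 ≡ 150^2 = 22500 ≡ 213
(H(m))^32 ≡ 213^2 = 45369 ≡ 358
(H(m))^64 ≡ 358^2 = 128164 ≡ 123
(H(m))^128 ≡ 123^2 = 15129 ≡ 271
(H(m))^256 ≡ 271^2 = 73441 ≡ 25
317 = 256 + 32 + 16 + 8 + 4 + 1, so (H(m))^317 ≡ 25·358·213·150·101·200 ≡ 261 (mod 437)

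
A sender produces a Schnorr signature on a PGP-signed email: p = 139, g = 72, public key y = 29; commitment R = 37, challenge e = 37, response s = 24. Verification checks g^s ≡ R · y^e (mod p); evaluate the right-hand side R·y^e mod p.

34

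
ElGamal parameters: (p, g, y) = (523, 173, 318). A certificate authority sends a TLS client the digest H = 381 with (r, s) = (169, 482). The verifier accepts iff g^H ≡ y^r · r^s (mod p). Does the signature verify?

verifies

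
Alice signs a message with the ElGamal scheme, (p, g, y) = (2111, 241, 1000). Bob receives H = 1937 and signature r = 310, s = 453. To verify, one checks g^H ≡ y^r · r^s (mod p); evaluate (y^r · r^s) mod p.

Squares mod 2111: 1000^1≡1000, 1000^2≡1497, 1000^4≡1238, 1000^8≡58, 1000^16≡1253, 1000^32≡1536, 1000^64≡1309, 1000^128≡1460, 1000^256≡1601
310 = 256 + 32 + 16 + 4 + 2, so 1000^310 ≡ 1601·1536·1253·1238·1497 ≡ 950 (mod 2111)
Squares mod 2111: 310^1≡310, 310^2≡1105, 310^4≡867, 310^8≡173, 310^16≡375, 310^32≡1299, 310^64≡712, 310^128≡304, 310^256≡1643
453 = 256 + 128 + 64 + 4 + 1, so 310^453 ≡ 1643·304·712·867·310 ≡ 647 (mod 2111)
y^r · r^s ≡ 950·647 = 614650 ≡ 349 (mod 2111)

349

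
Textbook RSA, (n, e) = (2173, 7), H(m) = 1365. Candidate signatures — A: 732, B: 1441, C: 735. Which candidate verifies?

Candidate A: Squares mod 2173: 732^1≡732, 732^2≡1266, 732^4≡1255; 7 = 4 + 2 + 1, so 732^7 ≡ 1255·1266·732 ≡ 1365 (mod 2173)
  → matches H(m) = 1365
Candidate B: Squares mod 2173: 1441^1≡1441, 1441^2≡1266, 1441^4≡1255; 7 = 4 + 2 + 1, so 1441^7 ≡ 1255·1266·1441 ≡ 808 (mod 2173)
Candidate C: Squares mod 2173: 735^1≡735, 735^2≡1321, 735^4≡122; 7 = 4 + 2 + 1, so 735^7 ≡ 122·1321·735 ≡ 1667 (mod 2173)

A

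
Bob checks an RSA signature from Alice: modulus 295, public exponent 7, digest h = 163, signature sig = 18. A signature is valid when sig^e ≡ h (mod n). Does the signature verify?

does not verify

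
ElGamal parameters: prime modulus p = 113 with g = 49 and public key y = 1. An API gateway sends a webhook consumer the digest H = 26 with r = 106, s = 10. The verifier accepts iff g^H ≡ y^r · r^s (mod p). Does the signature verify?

Left side g^H mod p:
49^2 = 2401 ≡ 28
49^4 ≡ 28^2 = 784 ≡ 106
49^8 ≡ 106^2 = 11236 ≡ 49
49^16 ≡ 49^2 = 2401 ≡ 28
26 = 16 + 8 + 2, so 49^26 ≡ 28·49·28 ≡ 109 (mod 113)
Right side y^r · r^s mod p:
1^2 = 1
1^4 ≡ 1^2 = 1
1^8 ≡ 1^2 = 1
1^16 ≡ 1^2 = 1
1^32 ≡ 1^2 = 1
1^64 ≡ 1^2 = 1
106 = 64 + 32 + 8 + 2, so 1^106 ≡ 1·1·1·1 ≡ 1 (mod 113)
106^2 = 11236 ≡ 49
106^4 ≡ 49^2 = 2401 ≡ 28
106^8 ≡ 28^2 = 784 ≡ 106
10 = 8 + 2, so 106^10 ≡ 106·49 ≡ 109 (mod 113)
1·109 = 109 ≡ 109 (mod 113)
109 ≡ 109 (mod 113), so the signature is genuine.

verifies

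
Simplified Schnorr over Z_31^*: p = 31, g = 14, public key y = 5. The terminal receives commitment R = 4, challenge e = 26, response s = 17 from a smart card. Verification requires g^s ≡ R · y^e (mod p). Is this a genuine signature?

g^s mod p:
14^2 = 196 ≡ 10
14^4 ≡ 10^2 = 100 ≡ 7
14^8 ≡ 7^2 = 49 ≡ 18
14^16 ≡ 18^2 = 324 ≡ 14
17 = 16 + 1, so 14^17 ≡ 14·14 ≡ 10 (mod 31)
R · y^e mod p:
5^2 = 25
5^4 ≡ 25^2 = 625 ≡ 5
5^8 ≡ 5^2 = 25
5^16 ≡ 25^2 = 625 ≡ 5
26 = 16 + 8 + 2, so 5^26 ≡ 5·25·25 ≡ 25 (mod 31)
4·25 = 100 ≡ 7 (mod 31)
10 ≠ 7; the check fails.

forged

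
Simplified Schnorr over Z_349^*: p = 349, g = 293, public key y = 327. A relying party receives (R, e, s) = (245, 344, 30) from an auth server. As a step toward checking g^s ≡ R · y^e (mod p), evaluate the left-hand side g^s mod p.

257

293^2 = 85849 ≡ 344
293^4 ≡ 344^2 = 118336 ≡ 25
293^8 ≡ 25^2 = 625 ≡ 276
293^16 ≡ 276^2 = 76176 ≡ 94
30 = 16 + 8 + 4 + 2, so 293^30 ≡ 94·276·25·344 ≡ 257 (mod 349)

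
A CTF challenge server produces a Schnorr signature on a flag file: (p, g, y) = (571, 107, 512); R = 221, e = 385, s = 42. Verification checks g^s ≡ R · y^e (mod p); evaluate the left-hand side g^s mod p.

563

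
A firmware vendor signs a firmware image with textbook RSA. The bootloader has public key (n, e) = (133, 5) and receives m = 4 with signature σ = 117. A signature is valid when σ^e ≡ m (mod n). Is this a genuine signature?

σ^2 ≡ 117^2 = 13689 ≡ 123
σ^4 ≡ 123^2 = 15129 ≡ 100
5 = 4 + 1, so σ^5 ≡ 100·117 ≡ 129 (mod 133)
129 ≠ 4, so verification fails.

forged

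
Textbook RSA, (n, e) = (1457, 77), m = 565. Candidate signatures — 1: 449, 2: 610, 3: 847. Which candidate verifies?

Candidate 1: Squares mod 1457: 449^1≡449, 449^2≡535, 449^4≡653, 449^8≡965, 449^16≡202, 449^32≡8, 449^64≡64; 77 = 64 + 8 + 4 + 1, so 449^77 ≡ 64·965·653·449 ≡ 116 (mod 1457)
Candidate 2: Squares mod 1457: 610^1≡610, 610^2≡565, 610^4≡142, 610^8≡1223, 610^16≡847, 610^32≡565, 610^64≡142; 77 = 64 + 8 + 4 + 1, so 610^77 ≡ 142·1223·142·610 ≡ 892 (mod 1457)
Candidate 3: Squares mod 1457: 847^1≡847, 847^2≡565, 847^4≡142, 847^8≡1223, 847^16≡847, 847^32≡565, 847^64≡142; 77 = 64 + 8 + 4 + 1, so 847^77 ≡ 142·1223·142·847 ≡ 565 (mod 1457)
  → matches m = 565

3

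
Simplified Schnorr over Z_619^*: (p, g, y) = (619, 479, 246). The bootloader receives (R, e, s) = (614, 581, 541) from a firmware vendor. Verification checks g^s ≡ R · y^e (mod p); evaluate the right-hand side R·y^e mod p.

246^2 = 60516 ≡ 473
246^4 ≡ 473^2 = 223729 ≡ 270
246^8 ≡ 270^2 = 72900 ≡ 477
246^16 ≡ 477^2 = 227529 ≡ 356
246^32 ≡ 356^2 = 126736 ≡ 460
246^64 ≡ 460^2 = 211600 ≡ 521
246^128 ≡ 521^2 = 271441 ≡ 319
246^256 ≡ 319^2 = 101761 ≡ 245
246^512 ≡ 245^2 = 60025 ≡ 601
581 = 512 + 64 + 4 + 1, so 246^581 ≡ 601·521·270·246 ≡ 560 (mod 619)
R · y^e ≡ 614·560 = 343840 ≡ 295 (mod 619)

295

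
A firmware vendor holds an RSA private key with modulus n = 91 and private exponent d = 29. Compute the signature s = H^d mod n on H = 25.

H^29 mod 91 = 51

51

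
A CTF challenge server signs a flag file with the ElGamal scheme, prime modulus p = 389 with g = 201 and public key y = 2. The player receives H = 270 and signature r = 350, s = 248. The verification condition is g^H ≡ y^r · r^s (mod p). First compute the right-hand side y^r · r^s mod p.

2^350 mod 389 = 353
350^248 mod 389 = 102
y^r · r^s ≡ 353·102 = 36006 ≡ 218 (mod 389)

218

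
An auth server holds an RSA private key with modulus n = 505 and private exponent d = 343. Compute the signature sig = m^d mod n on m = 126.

281

m^2 ≡ 126^2 = 15876 ≡ 221
m^4 ≡ 221^2 = 48841 ≡ 361
m^8 ≡ 361^2 = 130321 ≡ 31
m^16 ≡ 31^2 = 961 ≡ 456
m^32 ≡ 456^2 = 207936 ≡ 381
m^64 ≡ 381^2 = 145161 ≡ 226
m^128 ≡ 226^2 = 51076 ≡ 71
m^256 ≡ 71^2 = 5041 ≡ 496
343 = 256 + 64 + 16 + 4 + 2 + 1, so m^343 ≡ 496·226·456·361·221·126 ≡ 281 (mod 505)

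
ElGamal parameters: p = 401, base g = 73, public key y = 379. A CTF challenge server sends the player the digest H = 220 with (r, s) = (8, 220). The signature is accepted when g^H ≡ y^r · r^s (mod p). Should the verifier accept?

accept

Left side g^H mod p:
73^2 = 5329 ≡ 116
73^4 ≡ 116^2 = 13456 ≡ 223
73^8 ≡ 223^2 = 49729 ≡ 5
73^16 ≡ 5^2 = 25
73^32 ≡ 25^2 = 625 ≡ 224
73^64 ≡ 224^2 = 50176 ≡ 51
73^128 ≡ 51^2 = 2601 ≡ 195
220 = 128 + 64 + 16 + 8 + 4, so 73^220 ≡ 195·51·25·5·223 ≡ 362 (mod 401)
Right side y^r · r^s mod p:
379^2 = 143641 ≡ 83
379^4 ≡ 83^2 = 6889 ≡ 72
379^8 ≡ 72^2 = 5184 ≡ 372
8^2 = 64
8^4 ≡ 64^2 = 4096 ≡ 86
8^8 ≡ 86^2 = 7396 ≡ 178
8^16 ≡ 178^2 = 31684 ≡ 5
8^32 ≡ 5^2 = 25
8^64 ≡ 25^2 = 625 ≡ 224
8^128 ≡ 224^2 = 50176 ≡ 51
220 = 128 + 64 + 16 + 8 + 4, so 8^220 ≡ 51·224·5·178·86 ≡ 29 (mod 401)
372·29 = 10788 ≡ 362 (mod 401)
362 ≡ 362 (mod 401), so the signature is genuine.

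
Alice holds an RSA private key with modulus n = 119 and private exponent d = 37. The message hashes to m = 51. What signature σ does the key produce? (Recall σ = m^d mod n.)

51

Squares mod 119: m^1≡51, m^2≡102, m^4≡51, m^8≡102, m^16≡51, m^32≡102
37 = 32 + 4 + 1, so m^37 ≡ 102·51·51 ≡ 51 (mod 119)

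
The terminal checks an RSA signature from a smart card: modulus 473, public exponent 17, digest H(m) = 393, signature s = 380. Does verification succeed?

passes

s^2 ≡ 380^2 = 144400 ≡ 135
s^4 ≡ 135^2 = 18225 ≡ 251
s^8 ≡ 251^2 = 63001 ≡ 92
s^16 ≡ 92^2 = 8464 ≡ 423
17 = 16 + 1, so s^17 ≡ 423·380 ≡ 393 (mod 473)
Since 393 equals the digest 393, verification succeeds.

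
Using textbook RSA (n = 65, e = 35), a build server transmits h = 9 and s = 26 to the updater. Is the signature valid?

invalid

Squares mod 65: s^1≡26, s^2≡26, s^4≡26, s^8≡26, s^16≡26, s^32≡26
35 = 32 + 2 + 1, so s^35 ≡ 26·26·26 ≡ 26 (mod 65)
The recovered value 26 does not match the digest 9.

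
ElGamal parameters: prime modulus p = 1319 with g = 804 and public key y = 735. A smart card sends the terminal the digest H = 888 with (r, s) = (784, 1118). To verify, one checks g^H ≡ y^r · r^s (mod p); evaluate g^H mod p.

804^2 = 646416 ≡ 106
804^4 ≡ 106^2 = 11236 ≡ 684
804^8 ≡ 684^2 = 467856 ≡ 930
804^16 ≡ 930^2 = 864900 ≡ 955
804^32 ≡ 955^2 = 912025 ≡ 596
804^64 ≡ 596^2 = 355216 ≡ 405
804^128 ≡ 405^2 = 164025 ≡ 469
804^256 ≡ 469^2 = 219961 ≡ 1007
804^512 ≡ 1007^2 = 1014049 ≡ 1057
888 = 512 + 256 + 64 + 32 + 16 + 8, so 804^888 ≡ 1057·1007·405·596·955·930 ≡ 258 (mod 1319)

258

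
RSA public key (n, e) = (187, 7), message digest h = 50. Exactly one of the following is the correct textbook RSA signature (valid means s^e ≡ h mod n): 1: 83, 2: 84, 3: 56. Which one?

2

Candidate 1: 83^7 mod 187 = 8
Candidate 2: 84^7 mod 187 = 50
  → matches h = 50
Candidate 3: 56^7 mod 187 = 78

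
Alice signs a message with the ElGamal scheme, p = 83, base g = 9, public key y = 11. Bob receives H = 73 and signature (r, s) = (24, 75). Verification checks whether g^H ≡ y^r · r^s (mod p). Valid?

Left side g^H mod p:
9^73 mod 83 = 49
Right side y^r · r^s mod p:
11^24 mod 83 = 4
24^75 mod 83 = 76
4·76 = 304 ≡ 55 (mod 83)
49 ≠ 55, so verification fails.

no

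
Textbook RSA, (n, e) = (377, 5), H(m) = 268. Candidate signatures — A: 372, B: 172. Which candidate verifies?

A

Candidate A: 372^2 = 138384 ≡ 25; 372^4 ≡ 25^2 = 625 ≡ 248; 5 = 4 + 1, so 372^5 ≡ 248·372 ≡ 268 (mod 377)
  → matches H(m) = 268
Candidate B: 172^2 = 29584 ≡ 178; 172^4 ≡ 178^2 = 31684 ≡ 16; 5 = 4 + 1, so 172^5 ≡ 16·172 ≡ 113 (mod 377)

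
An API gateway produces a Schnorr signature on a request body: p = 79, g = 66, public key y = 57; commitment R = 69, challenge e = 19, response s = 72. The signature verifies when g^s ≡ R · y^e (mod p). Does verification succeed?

g^s mod p:
66^2 = 4356 ≡ 11
66^4 ≡ 11^2 = 121 ≡ 42
66^8 ≡ 42^2 = 1764 ≡ 26
66^16 ≡ 26^2 = 676 ≡ 44
66^32 ≡ 44^2 = 1936 ≡ 40
66^64 ≡ 40^2 = 1600 ≡ 20
72 = 64 + 8, so 66^72 ≡ 20·26 ≡ 46 (mod 79)
R · y^e mod p:
57^2 = 3249 ≡ 10
57^4 ≡ 10^2 = 100 ≡ 21
57^8 ≡ 21^2 = 441 ≡ 46
57^16 ≡ 46^2 = 2116 ≡ 62
19 = 16 + 2 + 1, so 57^19 ≡ 62·10·57 ≡ 27 (mod 79)
69·27 = 1863 ≡ 46 (mod 79)
46 ≡ 46 (mod 79); signature holds.

passes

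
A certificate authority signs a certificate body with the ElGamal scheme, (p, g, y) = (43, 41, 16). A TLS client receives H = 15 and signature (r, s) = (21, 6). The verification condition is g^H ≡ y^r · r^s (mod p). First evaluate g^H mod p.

41^15 mod 43 = 41

41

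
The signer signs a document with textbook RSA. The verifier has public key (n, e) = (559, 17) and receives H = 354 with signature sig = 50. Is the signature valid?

sig^17 mod 559 = 553
The recovered value 553 does not match the digest 354.

invalid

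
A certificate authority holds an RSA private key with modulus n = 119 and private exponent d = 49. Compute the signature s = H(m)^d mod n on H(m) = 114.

114

Squares mod 119: (H(m))^1≡114, (H(m))^2≡25, (H(m))^4≡30, (H(m))^8≡67, (H(m))^16≡86, (H(m))^32≡18
49 = 32 + 16 + 1, so (H(m))^49 ≡ 18·86·114 ≡ 114 (mod 119)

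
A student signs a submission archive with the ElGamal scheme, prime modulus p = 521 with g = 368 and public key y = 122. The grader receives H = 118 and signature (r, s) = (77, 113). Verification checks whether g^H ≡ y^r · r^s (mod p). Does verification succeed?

fails

Left side g^H mod p:
Squares mod 521: 368^1≡368, 368^2≡485, 368^4≡254, 368^8≡433, 368^16≡450, 368^32≡352, 368^64≡427
118 = 64 + 32 + 16 + 4 + 2, so 368^118 ≡ 427·352·450·254·485 ≡ 260 (mod 521)
Right side y^r · r^s mod p:
Squares mod 521: 122^1≡122, 122^2≡296, 122^4≡88, 122^8≡450, 122^16≡352, 122^32≡427, 122^64≡500
77 = 64 + 8 + 4 + 1, so 122^77 ≡ 500·450·88·122 ≡ 172 (mod 521)
Squares mod 521: 77^1≡77, 77^2≡198, 77^4≡129, 77^8≡490, 77^16≡440, 77^32≡309, 77^64≡138
113 = 64 + 32 + 16 + 1, so 77^113 ≡ 138·309·440·77 ≡ 363 (mod 521)
172·363 = 62436 ≡ 437 (mod 521)
260 ≠ 437, so verification fails.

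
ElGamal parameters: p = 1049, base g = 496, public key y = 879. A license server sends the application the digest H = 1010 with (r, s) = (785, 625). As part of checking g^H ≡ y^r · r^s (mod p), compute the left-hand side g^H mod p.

990

496^1010 mod 1049 = 990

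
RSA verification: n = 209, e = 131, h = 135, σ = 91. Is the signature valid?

valid

σ^131 mod 209 = 135
Since 135 equals the digest 135, verification succeeds.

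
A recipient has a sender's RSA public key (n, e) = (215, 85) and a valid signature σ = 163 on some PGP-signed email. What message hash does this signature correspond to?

163

σ^2 ≡ 163^2 = 26569 ≡ 124
σ^4 ≡ 124^2 = 15376 ≡ 111
σ^8 ≡ 111^2 = 12321 ≡ 66
σ^16 ≡ 66^2 = 4356 ≡ 56
σ^32 ≡ 56^2 = 3136 ≡ 126
σ^64 ≡ 126^2 = 15876 ≡ 181
85 = 64 + 16 + 4 + 1, so σ^85 ≡ 181·56·111·163 ≡ 163 (mod 215)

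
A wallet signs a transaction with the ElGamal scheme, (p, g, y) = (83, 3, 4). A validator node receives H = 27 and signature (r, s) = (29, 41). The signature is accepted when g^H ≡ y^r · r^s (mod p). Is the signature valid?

Left side g^H mod p:
3^2 = 9
3^4 ≡ 9^2 = 81
3^8 ≡ 81^2 = 6561 ≡ 4
3^16 ≡ 4^2 = 16
27 = 16 + 8 + 2 + 1, so 3^27 ≡ 16·4·9·3 ≡ 68 (mod 83)
Right side y^r · r^s mod p:
4^2 = 16
4^4 ≡ 16^2 = 256 ≡ 7
4^8 ≡ 7^2 = 49
4^16 ≡ 49^2 = 2401 ≡ 77
29 = 16 + 8 + 4 + 1, so 4^29 ≡ 77·49·7·4 ≡ 68 (mod 83)
29^2 = 841 ≡ 11
29^4 ≡ 11^2 = 121 ≡ 38
29^8 ≡ 38^2 = 1444 ≡ 33
29^16 ≡ 33^2 = 1089 ≡ 10
29^32 ≡ 10^2 = 100 ≡ 17
41 = 32 + 8 + 1, so 29^41 ≡ 17·33·29 ≡ 1 (mod 83)
68·1 = 68 ≡ 68 (mod 83)
68 ≡ 68 (mod 83), so the signature is genuine.

valid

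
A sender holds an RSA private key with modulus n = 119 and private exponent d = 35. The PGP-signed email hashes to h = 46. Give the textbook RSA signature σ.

h^2 ≡ 46^2 = 2116 ≡ 93
h^4 ≡ 93^2 = 8649 ≡ 81
h^8 ≡ 81^2 = 6561 ≡ 16
h^16 ≡ 16^2 = 256 ≡ 18
h^32 ≡ 18^2 = 324 ≡ 86
35 = 32 + 2 + 1, so h^35 ≡ 86·93·46 ≡ 79 (mod 119)

79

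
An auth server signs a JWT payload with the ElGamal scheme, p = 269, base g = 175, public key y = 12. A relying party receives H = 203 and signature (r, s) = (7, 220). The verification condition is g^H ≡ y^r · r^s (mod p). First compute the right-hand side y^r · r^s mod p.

134

12^2 = 144
12^4 ≡ 144^2 = 20736 ≡ 23
7 = 4 + 2 + 1, so 12^7 ≡ 23·144·12 ≡ 201 (mod 269)
7^2 = 49
7^4 ≡ 49^2 = 2401 ≡ 249
7^8 ≡ 249^2 = 62001 ≡ 131
7^16 ≡ 131^2 = 17161 ≡ 214
7^32 ≡ 214^2 = 45796 ≡ 66
7^64 ≡ 66^2 = 4356 ≡ 52
7^128 ≡ 52^2 = 2704 ≡ 14
220 = 128 + 64 + 16 + 8 + 4, so 7^220 ≡ 14·52·214·131·249 ≡ 180 (mod 269)
y^r · r^s ≡ 201·180 = 36180 ≡ 134 (mod 269)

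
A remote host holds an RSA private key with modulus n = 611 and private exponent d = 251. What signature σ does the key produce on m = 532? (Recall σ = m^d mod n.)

597

m^251 mod 611 = 597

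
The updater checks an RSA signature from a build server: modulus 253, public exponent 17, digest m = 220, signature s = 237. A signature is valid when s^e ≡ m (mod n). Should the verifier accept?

reject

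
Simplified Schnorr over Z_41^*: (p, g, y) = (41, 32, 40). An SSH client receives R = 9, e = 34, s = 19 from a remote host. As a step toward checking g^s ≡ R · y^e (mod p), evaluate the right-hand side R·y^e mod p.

40^2 = 1600 ≡ 1
40^4 ≡ 1^2 = 1
40^8 ≡ 1^2 = 1
40^16 ≡ 1^2 = 1
40^32 ≡ 1^2 = 1
34 = 32 + 2, so 40^34 ≡ 1·1 ≡ 1 (mod 41)
R · y^e ≡ 9·1 = 9 ≡ 9 (mod 41)

9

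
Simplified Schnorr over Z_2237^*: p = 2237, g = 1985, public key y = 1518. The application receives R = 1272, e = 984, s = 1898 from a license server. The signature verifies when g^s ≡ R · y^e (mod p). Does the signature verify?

g^s mod p:
1985^2 = 3940225 ≡ 868
1985^4 ≡ 868^2 = 753424 ≡ 1792
1985^8 ≡ 1792^2 = 3211264 ≡ 1169
1985^16 ≡ 1169^2 = 1366561 ≡ 1991
1985^32 ≡ 1991^2 = 3964081 ≡ 117
1985^64 ≡ 117^2 = 13689 ≡ 267
1985^128 ≡ 267^2 = 71289 ≡ 1942
1985^256 ≡ 1942^2 = 3771364 ≡ 2019
1985^512 ≡ 2019^2 = 4076361 ≡ 547
1985^1024 ≡ 547^2 = 299209 ≡ 1688
1898 = 1024 + 512 + 256 + 64 + 32 + 8 + 2, so 1985^1898 ≡ 1688·547·2019·267·117·1169·868 ≡ 1984 (mod 2237)
R · y^e mod p:
1518^2 = 2304324 ≡ 214
1518^4 ≡ 214^2 = 45796 ≡ 1056
1518^8 ≡ 1056^2 = 1115136 ≡ 1110
1518^16 ≡ 1110^2 = 1232100 ≡ 1750
1518^32 ≡ 1750^2 = 3062500 ≡ 47
1518^64 ≡ 47^2 = 2209
1518^128 ≡ 2209^2 = 4879681 ≡ 784
1518^256 ≡ 784^2 = 614656 ≡ 1718
1518^512 ≡ 1718^2 = 2951524 ≡ 921
984 = 512 + 256 + 128 + 64 + 16 + 8, so 1518^984 ≡ 921·1718·784·2209·1750·1110 ≡ 1718 (mod 2237)
1272·1718 = 2185296 ≡ 1984 (mod 2237)
1984 ≡ 1984 (mod 2237); signature holds.

verifies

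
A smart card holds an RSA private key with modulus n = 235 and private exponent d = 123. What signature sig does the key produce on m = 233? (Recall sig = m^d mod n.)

167

m^123 mod 235 = 167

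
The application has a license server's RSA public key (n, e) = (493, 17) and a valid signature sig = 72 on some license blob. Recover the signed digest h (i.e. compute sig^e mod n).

sig^2 ≡ 72^2 = 5184 ≡ 254
sig^4 ≡ 254^2 = 64516 ≡ 426
sig^8 ≡ 426^2 = 181476 ≡ 52
sig^16 ≡ 52^2 = 2704 ≡ 239
17 = 16 + 1, so sig^17 ≡ 239·72 ≡ 446 (mod 493)

446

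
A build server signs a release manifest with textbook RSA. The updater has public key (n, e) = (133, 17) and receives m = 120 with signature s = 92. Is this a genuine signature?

genuine

s^2 ≡ 92^2 = 8464 ≡ 85
s^4 ≡ 85^2 = 7225 ≡ 43
s^8 ≡ 43^2 = 1849 ≡ 120
s^16 ≡ 120^2 = 14400 ≡ 36
17 = 16 + 1, so s^17 ≡ 36·92 ≡ 120 (mod 133)
s^17 mod 133 = 120 matches m.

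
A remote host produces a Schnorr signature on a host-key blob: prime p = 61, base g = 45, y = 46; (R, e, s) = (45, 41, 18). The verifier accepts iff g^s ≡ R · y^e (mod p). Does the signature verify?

verifies

g^s mod p:
Squares mod 61: 45^1≡45, 45^2≡12, 45^4≡22, 45^8≡57, 45^16≡16
18 = 16 + 2, so 45^18 ≡ 16·12 ≡ 9 (mod 61)
R · y^e mod p:
Squares mod 61: 46^1≡46, 46^2≡42, 46^4≡56, 46^8≡25, 46^16≡15, 46^32≡42
41 = 32 + 8 + 1, so 46^41 ≡ 42·25·46 ≡ 49 (mod 61)
45·49 = 2205 ≡ 9 (mod 61)
9 ≡ 9 (mod 61); signature holds.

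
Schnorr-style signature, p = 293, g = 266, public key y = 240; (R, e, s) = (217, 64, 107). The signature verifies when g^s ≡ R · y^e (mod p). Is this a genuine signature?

g^s mod p:
Squares mod 293: 266^1≡266, 266^2≡143, 266^4≡232, 266^8≡205, 266^16≡126, 266^32≡54, 266^64≡279
107 = 64 + 32 + 8 + 2 + 1, so 266^107 ≡ 279·54·205·143·266 ≡ 288 (mod 293)
R · y^e mod p:
Squares mod 293: 240^1≡240, 240^2≡172, 240^4≡284, 240^8≡81, 240^16≡115, 240^32≡40, 240^64≡135
240^64 ≡ 135 (mod 293)
217·135 = 29295 ≡ 288 (mod 293)
288 ≡ 288 (mod 293); signature holds.

genuine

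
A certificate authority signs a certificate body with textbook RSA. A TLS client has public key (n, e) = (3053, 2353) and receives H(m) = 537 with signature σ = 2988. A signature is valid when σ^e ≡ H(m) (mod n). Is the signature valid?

σ^2353 mod 3053 = 537
537 = H(m), so the signature checks out.

valid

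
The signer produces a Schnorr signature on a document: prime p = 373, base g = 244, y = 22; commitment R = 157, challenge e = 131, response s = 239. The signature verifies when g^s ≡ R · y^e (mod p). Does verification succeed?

g^s mod p:
244^2 = 59536 ≡ 229
244^4 ≡ 229^2 = 52441 ≡ 221
244^8 ≡ 221^2 = 48841 ≡ 351
244^16 ≡ 351^2 = 123201 ≡ 111
244^32 ≡ 111^2 = 12321 ≡ 12
244^64 ≡ 12^2 = 144
244^128 ≡ 144^2 = 20736 ≡ 221
239 = 128 + 64 + 32 + 8 + 4 + 2 + 1, so 244^239 ≡ 221·144·12·351·221·229·244 ≡ 350 (mod 373)
R · y^e mod p:
22^2 = 484 ≡ 111
22^4 ≡ 111^2 = 12321 ≡ 12
22^8 ≡ 12^2 = 144
22^16 ≡ 144^2 = 20736 ≡ 221
22^32 ≡ 221^2 = 48841 ≡ 351
22^64 ≡ 351^2 = 123201 ≡ 111
22^128 ≡ 111^2 = 12321 ≡ 12
131 = 128 + 2 + 1, so 22^131 ≡ 12·111·22 ≡ 210 (mod 373)
157·210 = 32970 ≡ 146 (mod 373)
350 ≠ 146; the check fails.

fails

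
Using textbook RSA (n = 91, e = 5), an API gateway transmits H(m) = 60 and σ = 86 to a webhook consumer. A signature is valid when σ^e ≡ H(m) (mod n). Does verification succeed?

passes

σ^2 ≡ 86^2 = 7396 ≡ 25
σ^4 ≡ 25^2 = 625 ≡ 79
5 = 4 + 1, so σ^5 ≡ 79·86 ≡ 60 (mod 91)
60 = H(m), so the signature checks out.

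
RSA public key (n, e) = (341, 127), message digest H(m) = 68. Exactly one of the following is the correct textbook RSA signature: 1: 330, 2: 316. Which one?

2

Candidate 1: 330^2 = 108900 ≡ 121; 330^4 ≡ 121^2 = 14641 ≡ 319; 330^8 ≡ 319^2 = 101761 ≡ 143; 330^16 ≡ 143^2 = 20449 ≡ 330; 330^32 ≡ 330^2 = 108900 ≡ 121; 330^64 ≡ 121^2 = 14641 ≡ 319; 127 = 64 + 32 + 16 + 8 + 4 + 2 + 1, so 330^127 ≡ 319·121·330·143·319·121·330 ≡ 297 (mod 341)
Candidate 2: 316^2 = 99856 ≡ 284; 316^4 ≡ 284^2 = 80656 ≡ 180; 316^8 ≡ 180^2 = 32400 ≡ 5; 316^16 ≡ 5^2 = 25; 316^32 ≡ 25^2 = 625 ≡ 284; 316^64 ≡ 284^2 = 80656 ≡ 180; 127 = 64 + 32 + 16 + 8 + 4 + 2 + 1, so 316^127 ≡ 180·284·25·5·180·284·316 ≡ 68 (mod 341)
  → matches H(m) = 68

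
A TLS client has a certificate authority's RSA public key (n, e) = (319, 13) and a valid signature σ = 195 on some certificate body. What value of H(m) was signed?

127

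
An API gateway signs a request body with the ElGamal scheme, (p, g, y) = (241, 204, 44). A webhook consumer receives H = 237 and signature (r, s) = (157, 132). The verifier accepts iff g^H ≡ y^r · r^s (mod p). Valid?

Left side g^H mod p:
204^2 = 41616 ≡ 164
204^4 ≡ 164^2 = 26896 ≡ 145
204^8 ≡ 145^2 = 21025 ≡ 58
204^16 ≡ 58^2 = 3364 ≡ 231
204^32 ≡ 231^2 = 53361 ≡ 100
204^64 ≡ 100^2 = 10000 ≡ 119
204^128 ≡ 119^2 = 14161 ≡ 183
237 = 128 + 64 + 32 + 8 + 4 + 1, so 204^237 ≡ 183·119·100·58·145·204 ≡ 28 (mod 241)
Right side y^r · r^s mod p:
44^2 = 1936 ≡ 8
44^4 ≡ 8^2 = 64
44^8 ≡ 64^2 = 4096 ≡ 240
44^16 ≡ 240^2 = 57600 ≡ 1
44^32 ≡ 1^2 = 1
44^64 ≡ 1^2 = 1
44^128 ≡ 1^2 = 1
157 = 128 + 16 + 8 + 4 + 1, so 44^157 ≡ 1·1·240·64·44 ≡ 76 (mod 241)
157^2 = 24649 ≡ 67
157^4 ≡ 67^2 = 4489 ≡ 151
157^8 ≡ 151^2 = 22801 ≡ 147
157^16 ≡ 147^2 = 21609 ≡ 160
157^32 ≡ 160^2 = 25600 ≡ 54
157^64 ≡ 54^2 = 2916 ≡ 24
157^128 ≡ 24^2 = 576 ≡ 94
132 = 128 + 4, so 157^132 ≡ 94·151 ≡ 216 (mod 241)
76·216 = 16416 ≡ 28 (mod 241)
28 ≡ 28 (mod 241), so the signature is genuine.

yes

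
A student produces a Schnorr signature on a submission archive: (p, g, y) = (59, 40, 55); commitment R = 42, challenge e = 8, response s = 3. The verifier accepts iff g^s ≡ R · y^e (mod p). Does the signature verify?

verifies

g^s mod p:
Squares mod 59: 40^1≡40, 40^2≡7
3 = 2 + 1, so 40^3 ≡ 7·40 ≡ 44 (mod 59)
R · y^e mod p:
Squares mod 59: 55^1≡55, 55^2≡16, 55^4≡20, 55^8≡46
55^8 ≡ 46 (mod 59)
42·46 = 1932 ≡ 44 (mod 59)
44 ≡ 44 (mod 59); signature holds.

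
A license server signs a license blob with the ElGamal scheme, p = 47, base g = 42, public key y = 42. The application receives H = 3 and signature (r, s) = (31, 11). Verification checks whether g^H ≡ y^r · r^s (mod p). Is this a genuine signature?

Left side g^H mod p:
42^2 = 1764 ≡ 25
3 = 2 + 1, so 42^3 ≡ 25·42 ≡ 16 (mod 47)
Right side y^r · r^s mod p:
42^2 = 1764 ≡ 25
42^4 ≡ 25^2 = 625 ≡ 14
42^8 ≡ 14^2 = 196 ≡ 8
42^16 ≡ 8^2 = 64 ≡ 17
31 = 16 + 8 + 4 + 2 + 1, so 42^31 ≡ 17·8·14·25·42 ≡ 8 (mod 47)
31^2 = 961 ≡ 21
31^4 ≡ 21^2 = 441 ≡ 18
31^8 ≡ 18^2 = 324 ≡ 42
11 = 8 + 2 + 1, so 31^11 ≡ 42·21·31 ≡ 35 (mod 47)
8·35 = 280 ≡ 45 (mod 47)
16 ≠ 45, so verification fails.

forged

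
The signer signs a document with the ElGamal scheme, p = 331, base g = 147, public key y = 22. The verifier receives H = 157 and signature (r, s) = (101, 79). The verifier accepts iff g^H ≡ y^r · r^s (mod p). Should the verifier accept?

Left side g^H mod p:
147^2 = 21609 ≡ 94
147^4 ≡ 94^2 = 8836 ≡ 230
147^8 ≡ 230^2 = 52900 ≡ 271
147^16 ≡ 271^2 = 73441 ≡ 290
147^32 ≡ 290^2 = 84100 ≡ 26
147^64 ≡ 26^2 = 676 ≡ 14
147^128 ≡ 14^2 = 196
157 = 128 + 16 + 8 + 4 + 1, so 147^157 ≡ 196·290·271·230·147 ≡ 160 (mod 331)
Right side y^r · r^s mod p:
22^2 = 484 ≡ 153
22^4 ≡ 153^2 = 23409 ≡ 239
22^8 ≡ 239^2 = 57121 ≡ 189
22^16 ≡ 189^2 = 35721 ≡ 304
22^32 ≡ 304^2 = 92416 ≡ 67
22^64 ≡ 67^2 = 4489 ≡ 186
101 = 64 + 32 + 4 + 1, so 22^101 ≡ 186·67·239·22 ≡ 105 (mod 331)
101^2 = 10201 ≡ 271
101^4 ≡ 271^2 = 73441 ≡ 290
101^8 ≡ 290^2 = 84100 ≡ 26
101^16 ≡ 26^2 = 676 ≡ 14
101^32 ≡ 14^2 = 196
101^64 ≡ 196^2 = 38416 ≡ 20
79 = 64 + 8 + 4 + 2 + 1, so 101^79 ≡ 20·26·290·271·101 ≡ 301 (mod 331)
105·301 = 31605 ≡ 160 (mod 331)
160 ≡ 160 (mod 331), so the signature is genuine.

accept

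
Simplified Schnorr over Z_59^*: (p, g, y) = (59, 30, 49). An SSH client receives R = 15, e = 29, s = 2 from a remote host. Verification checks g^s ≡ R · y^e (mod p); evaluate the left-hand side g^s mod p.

15

30^2 = 900 ≡ 15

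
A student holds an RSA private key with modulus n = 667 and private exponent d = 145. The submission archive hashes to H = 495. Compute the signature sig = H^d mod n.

351

Squares mod 667: H^1≡495, H^2≡236, H^4≡335, H^8≡169, H^16≡547, H^32≡393, H^64≡372, H^128≡315
145 = 128 + 16 + 1, so H^145 ≡ 315·547·495 ≡ 351 (mod 667)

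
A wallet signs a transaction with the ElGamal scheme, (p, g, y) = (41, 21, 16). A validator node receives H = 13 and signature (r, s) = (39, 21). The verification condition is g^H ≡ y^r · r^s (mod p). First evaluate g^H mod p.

5

Squares mod 41: 21^1≡21, 21^2≡31, 21^4≡18, 21^8≡37
13 = 8 + 4 + 1, so 21^13 ≡ 37·18·21 ≡ 5 (mod 41)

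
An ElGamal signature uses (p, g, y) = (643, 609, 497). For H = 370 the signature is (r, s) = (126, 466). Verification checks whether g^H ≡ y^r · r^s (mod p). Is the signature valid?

Left side g^H mod p:
609^2 = 370881 ≡ 513
609^4 ≡ 513^2 = 263169 ≡ 182
609^8 ≡ 182^2 = 33124 ≡ 331
609^16 ≡ 331^2 = 109561 ≡ 251
609^32 ≡ 251^2 = 63001 ≡ 630
609^64 ≡ 630^2 = 396900 ≡ 169
609^128 ≡ 169^2 = 28561 ≡ 269
609^256 ≡ 269^2 = 72361 ≡ 345
370 = 256 + 64 + 32 + 16 + 2, so 609^370 ≡ 345·169·630·251·513 ≡ 297 (mod 643)
Right side y^r · r^s mod p:
497^2 = 247009 ≡ 97
497^4 ≡ 97^2 = 9409 ≡ 407
497^8 ≡ 407^2 = 165649 ≡ 398
497^16 ≡ 398^2 = 158404 ≡ 226
497^32 ≡ 226^2 = 51076 ≡ 279
497^64 ≡ 279^2 = 77841 ≡ 38
126 = 64 + 32 + 16 + 8 + 4 + 2, so 497^126 ≡ 38·279·226·398·407·97 ≡ 638 (mod 643)
126^2 = 15876 ≡ 444
126^4 ≡ 444^2 = 197136 ≡ 378
126^8 ≡ 378^2 = 142884 ≡ 138
126^16 ≡ 138^2 = 19044 ≡ 397
126^32 ≡ 397^2 = 157609 ≡ 74
126^64 ≡ 74^2 = 5476 ≡ 332
126^128 ≡ 332^2 = 110224 ≡ 271
126^256 ≡ 271^2 = 73441 ≡ 139
466 = 256 + 128 + 64 + 16 + 2, so 126^466 ≡ 139·271·332·397·444 ≡ 407 (mod 643)
638·407 = 259666 ≡ 537 (mod 643)
297 ≠ 537, so verification fails.

invalid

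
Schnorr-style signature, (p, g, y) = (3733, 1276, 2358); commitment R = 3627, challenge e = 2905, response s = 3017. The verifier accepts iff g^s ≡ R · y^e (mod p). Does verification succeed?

passes

g^s mod p:
1276^2 = 1628176 ≡ 588
1276^4 ≡ 588^2 = 345744 ≡ 2308
1276^8 ≡ 2308^2 = 5326864 ≡ 3606
1276^16 ≡ 3606^2 = 13003236 ≡ 1197
1276^32 ≡ 1197^2 = 1432809 ≡ 3070
1276^64 ≡ 3070^2 = 9424900 ≡ 2808
1276^128 ≡ 2808^2 = 7884864 ≡ 768
1276^256 ≡ 768^2 = 589824 ≡ 10
1276^512 ≡ 10^2 = 100
1276^1024 ≡ 100^2 = 10000 ≡ 2534
1276^2048 ≡ 2534^2 = 6421156 ≡ 396
3017 = 2048 + 512 + 256 + 128 + 64 + 8 + 1, so 1276^3017 ≡ 396·100·10·768·2808·3606·1276 ≡ 1494 (mod 3733)
R · y^e mod p:
2358^2 = 5560164 ≡ 1727
2358^4 ≡ 1727^2 = 2982529 ≡ 3595
2358^8 ≡ 3595^2 = 12924025 ≡ 379
2358^16 ≡ 379^2 = 143641 ≡ 1787
2358^32 ≡ 1787^2 = 3193369 ≡ 1654
2358^64 ≡ 1654^2 = 2735716 ≡ 3160
2358^128 ≡ 3160^2 = 9985600 ≡ 3558
2358^256 ≡ 3558^2 = 12659364 ≡ 761
2358^512 ≡ 761^2 = 579121 ≡ 506
2358^1024 ≡ 506^2 = 256036 ≡ 2192
2358^2048 ≡ 2192^2 = 4804864 ≡ 493
2905 = 2048 + 512 + 256 + 64 + 16 + 8 + 1, so 2358^2905 ≡ 493·506·761·3160·1787·379·2358 ≡ 3085 (mod 3733)
3627·3085 = 11189295 ≡ 1494 (mod 3733)
1494 ≡ 1494 (mod 3733); signature holds.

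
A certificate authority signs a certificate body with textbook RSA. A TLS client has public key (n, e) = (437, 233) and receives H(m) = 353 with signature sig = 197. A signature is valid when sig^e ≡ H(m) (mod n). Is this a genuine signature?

sig^233 mod 437 = 353
sig^233 mod 437 = 353 matches H(m).

genuine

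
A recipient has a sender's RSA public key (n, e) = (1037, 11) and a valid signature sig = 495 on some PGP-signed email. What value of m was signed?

sig^2 ≡ 495^2 = 245025 ≡ 293
sig^4 ≡ 293^2 = 85849 ≡ 815
sig^8 ≡ 815^2 = 664225 ≡ 545
11 = 8 + 2 + 1, so sig^11 ≡ 545·293·495 ≡ 824 (mod 1037)

824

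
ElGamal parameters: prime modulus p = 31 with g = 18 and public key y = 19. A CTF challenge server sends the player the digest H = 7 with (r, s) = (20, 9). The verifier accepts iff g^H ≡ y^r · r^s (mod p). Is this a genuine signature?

genuine

Left side g^H mod p:
Squares mod 31: 18^1≡18, 18^2≡14, 18^4≡10
7 = 4 + 2 + 1, so 18^7 ≡ 10·14·18 ≡ 9 (mod 31)
Right side y^r · r^s mod p:
Squares mod 31: 19^1≡19, 19^2≡20, 19^4≡28, 19^8≡9, 19^16≡19
20 = 16 + 4, so 19^20 ≡ 19·28 ≡ 5 (mod 31)
Squares mod 31: 20^1≡20, 20^2≡28, 20^4≡9, 20^8≡19
9 = 8 + 1, so 20^9 ≡ 19·20 ≡ 8 (mod 31)
5·8 = 40 ≡ 9 (mod 31)
9 ≡ 9 (mod 31), so the signature is genuine.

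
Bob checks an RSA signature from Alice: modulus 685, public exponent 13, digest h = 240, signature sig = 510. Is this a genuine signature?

genuine

sig^13 mod 685 = 240
240 = h, so the signature checks out.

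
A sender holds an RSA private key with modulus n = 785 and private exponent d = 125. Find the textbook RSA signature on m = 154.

m^125 mod 785 = 124

124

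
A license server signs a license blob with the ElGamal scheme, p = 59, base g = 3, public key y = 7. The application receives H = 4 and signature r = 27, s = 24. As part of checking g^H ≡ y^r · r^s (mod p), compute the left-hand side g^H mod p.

Squares mod 59: 3^1≡3, 3^2≡9, 3^4≡22
3^4 ≡ 22 (mod 59)

22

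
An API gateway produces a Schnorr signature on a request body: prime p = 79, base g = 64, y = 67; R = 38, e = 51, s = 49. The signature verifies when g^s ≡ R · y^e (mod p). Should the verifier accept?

g^s mod p:
64^2 = 4096 ≡ 67
64^4 ≡ 67^2 = 4489 ≡ 65
64^8 ≡ 65^2 = 4225 ≡ 38
64^16 ≡ 38^2 = 1444 ≡ 22
64^32 ≡ 22^2 = 484 ≡ 10
49 = 32 + 16 + 1, so 64^49 ≡ 10·22·64 ≡ 18 (mod 79)
R · y^e mod p:
67^2 = 4489 ≡ 65
67^4 ≡ 65^2 = 4225 ≡ 38
67^8 ≡ 38^2 = 1444 ≡ 22
67^16 ≡ 22^2 = 484 ≡ 10
67^32 ≡ 10^2 = 100 ≡ 21
51 = 32 + 16 + 2 + 1, so 67^51 ≡ 21·10·65·67 ≡ 46 (mod 79)
38·46 = 1748 ≡ 10 (mod 79)
18 ≠ 10; the check fails.

reject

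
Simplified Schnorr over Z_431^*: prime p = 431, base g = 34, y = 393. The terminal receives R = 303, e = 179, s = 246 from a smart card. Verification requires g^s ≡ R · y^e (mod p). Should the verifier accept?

g^s mod p:
34^2 = 1156 ≡ 294
34^4 ≡ 294^2 = 86436 ≡ 236
34^8 ≡ 236^2 = 55696 ≡ 97
34^16 ≡ 97^2 = 9409 ≡ 358
34^32 ≡ 358^2 = 128164 ≡ 157
34^64 ≡ 157^2 = 24649 ≡ 82
34^128 ≡ 82^2 = 6724 ≡ 259
246 = 128 + 64 + 32 + 16 + 4 + 2, so 34^246 ≡ 259·82·157·358·236·294 ≡ 363 (mod 431)
R · y^e mod p:
393^2 = 154449 ≡ 151
393^4 ≡ 151^2 = 22801 ≡ 389
393^8 ≡ 389^2 = 151321 ≡ 40
393^16 ≡ 40^2 = 1600 ≡ 307
393^32 ≡ 307^2 = 94249 ≡ 291
393^64 ≡ 291^2 = 84681 ≡ 205
393^128 ≡ 205^2 = 42025 ≡ 218
179 = 128 + 32 + 16 + 2 + 1, so 393^179 ≡ 218·291·307·151·393 ≡ 14 (mod 431)
303·14 = 4242 ≡ 363 (mod 431)
363 ≡ 363 (mod 431); signature holds.

accept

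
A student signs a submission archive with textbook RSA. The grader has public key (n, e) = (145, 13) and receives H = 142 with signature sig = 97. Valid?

sig^13 mod 145 = 142
Since 142 equals the digest 142, verification succeeds.

yes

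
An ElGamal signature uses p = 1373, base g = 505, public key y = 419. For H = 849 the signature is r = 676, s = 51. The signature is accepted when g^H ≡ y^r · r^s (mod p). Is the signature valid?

invalid

Left side g^H mod p:
505^2 = 255025 ≡ 1020
505^4 ≡ 1020^2 = 1040400 ≡ 1039
505^8 ≡ 1039^2 = 1079521 ≡ 343
505^16 ≡ 343^2 = 117649 ≡ 944
505^32 ≡ 944^2 = 891136 ≡ 59
505^64 ≡ 59^2 = 3481 ≡ 735
505^128 ≡ 735^2 = 540225 ≡ 636
505^256 ≡ 636^2 = 404496 ≡ 834
505^512 ≡ 834^2 = 695556 ≡ 818
849 = 512 + 256 + 64 + 16 + 1, so 505^849 ≡ 818·834·735·944·505 ≡ 323 (mod 1373)
Right side y^r · r^s mod p:
419^2 = 175561 ≡ 1190
419^4 ≡ 1190^2 = 1416100 ≡ 537
419^8 ≡ 537^2 = 288369 ≡ 39
419^16 ≡ 39^2 = 1521 ≡ 148
419^32 ≡ 148^2 = 21904 ≡ 1309
419^64 ≡ 1309^2 = 1713481 ≡ 1350
419^128 ≡ 1350^2 = 1822500 ≡ 529
419^256 ≡ 529^2 = 279841 ≡ 1122
419^512 ≡ 1122^2 = 1258884 ≡ 1216
676 = 512 + 128 + 32 + 4, so 419^676 ≡ 1216·529·1309·537 ≡ 106 (mod 1373)
676^2 = 456976 ≡ 1140
676^4 ≡ 1140^2 = 1299600 ≡ 742
676^8 ≡ 742^2 = 550564 ≡ 1364
676^16 ≡ 1364^2 = 1860496 ≡ 81
676^32 ≡ 81^2 = 6561 ≡ 1069
51 = 32 + 16 + 2 + 1, so 676^51 ≡ 1069·81·1140·676 ≡ 505 (mod 1373)
106·505 = 53530 ≡ 1356 (mod 1373)
323 ≠ 1356, so verification fails.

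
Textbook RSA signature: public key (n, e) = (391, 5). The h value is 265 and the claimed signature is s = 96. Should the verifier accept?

accept

s^2 ≡ 96^2 = 9216 ≡ 223
s^4 ≡ 223^2 = 49729 ≡ 72
5 = 4 + 1, so s^5 ≡ 72·96 ≡ 265 (mod 391)
265 = h, so the signature checks out.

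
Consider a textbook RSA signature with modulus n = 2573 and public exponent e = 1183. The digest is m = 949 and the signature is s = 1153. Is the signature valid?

s^2 ≡ 1153^2 = 1329409 ≡ 1741
s^4 ≡ 1741^2 = 3031081 ≡ 87
s^8 ≡ 87^2 = 7569 ≡ 2423
s^16 ≡ 2423^2 = 5870929 ≡ 1916
s^32 ≡ 1916^2 = 3671056 ≡ 1958
s^64 ≡ 1958^2 = 3833764 ≡ 2567
s^128 ≡ 2567^2 = 6589489 ≡ 36
s^256 ≡ 36^2 = 1296
s^512 ≡ 1296^2 = 1679616 ≡ 2020
s^1024 ≡ 2020^2 = 4080400 ≡ 2195
1183 = 1024 + 128 + 16 + 8 + 4 + 2 + 1, so s^1183 ≡ 2195·36·1916·2423·87·1741·1153 ≡ 1463 (mod 2573)
The recovered value 1463 does not match the digest 949.

invalid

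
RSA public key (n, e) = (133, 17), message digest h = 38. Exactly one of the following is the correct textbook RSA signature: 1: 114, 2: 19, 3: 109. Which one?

2

Candidate 1: 114^17 mod 133 = 95
Candidate 2: 19^17 mod 133 = 38
  → matches h = 38
Candidate 3: 109^17 mod 133 = 72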